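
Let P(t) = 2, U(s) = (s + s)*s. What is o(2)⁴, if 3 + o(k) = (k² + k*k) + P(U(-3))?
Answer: 2401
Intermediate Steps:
U(s) = 2*s² (U(s) = (2*s)*s = 2*s²)
o(k) = -1 + 2*k² (o(k) = -3 + ((k² + k*k) + 2) = -3 + ((k² + k²) + 2) = -3 + (2*k² + 2) = -3 + (2 + 2*k²) = -1 + 2*k²)
o(2)⁴ = (-1 + 2*2²)⁴ = (-1 + 2*4)⁴ = (-1 + 8)⁴ = 7⁴ = 2401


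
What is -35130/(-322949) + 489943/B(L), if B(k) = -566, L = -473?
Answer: -158206718327/182789134 ≈ -865.51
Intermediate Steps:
-35130/(-322949) + 489943/B(L) = -35130/(-322949) + 489943/(-566) = -35130*(-1/322949) + 489943*(-1/566) = 35130/322949 - 489943/566 = -158206718327/182789134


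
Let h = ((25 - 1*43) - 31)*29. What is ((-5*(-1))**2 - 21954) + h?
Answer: -23350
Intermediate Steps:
h = -1421 (h = ((25 - 43) - 31)*29 = (-18 - 31)*29 = -49*29 = -1421)
((-5*(-1))**2 - 21954) + h = ((-5*(-1))**2 - 21954) - 1421 = (5**2 - 21954) - 1421 = (25 - 21954) - 1421 = -21929 - 1421 = -23350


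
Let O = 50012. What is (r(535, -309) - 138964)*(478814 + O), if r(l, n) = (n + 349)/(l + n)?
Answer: -8304108141312/113 ≈ -7.3488e+10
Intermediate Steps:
r(l, n) = (349 + n)/(l + n)
(r(535, -309) - 138964)*(478814 + O) = ((349 - 309)/(535 - 309) - 138964)*(478814 + 50012) = (40/226 - 138964)*528826 = ((1/226)*40 - 138964)*528826 = (20/113 - 138964)*528826 = -15702912/113*528826 = -8304108141312/113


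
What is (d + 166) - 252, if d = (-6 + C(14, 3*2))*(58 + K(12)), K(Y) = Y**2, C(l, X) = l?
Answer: 1530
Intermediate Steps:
d = 1616 (d = (-6 + 14)*(58 + 12**2) = 8*(58 + 144) = 8*202 = 1616)
(d + 166) - 252 = (1616 + 166) - 252 = 1782 - 252 = 1530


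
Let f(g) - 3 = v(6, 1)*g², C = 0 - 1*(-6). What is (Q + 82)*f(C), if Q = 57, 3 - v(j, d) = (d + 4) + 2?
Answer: -19599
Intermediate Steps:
v(j, d) = -3 - d (v(j, d) = 3 - ((d + 4) + 2) = 3 - ((4 + d) + 2) = 3 - (6 + d) = 3 + (-6 - d) = -3 - d)
C = 6 (C = 0 + 6 = 6)
f(g) = 3 - 4*g² (f(g) = 3 + (-3 - 1*1)*g² = 3 + (-3 - 1)*g² = 3 - 4*g²)
(Q + 82)*f(C) = (57 + 82)*(3 - 4*6²) = 139*(3 - 4*36) = 139*(3 - 144) = 139*(-141) = -19599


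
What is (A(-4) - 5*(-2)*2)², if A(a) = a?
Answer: 256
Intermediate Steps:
(A(-4) - 5*(-2)*2)² = (-4 - 5*(-2)*2)² = (-4 + 10*2)² = (-4 + 20)² = 16² = 256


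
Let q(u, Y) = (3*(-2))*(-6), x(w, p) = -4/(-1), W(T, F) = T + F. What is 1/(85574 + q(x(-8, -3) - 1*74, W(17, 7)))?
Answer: 1/85610 ≈ 1.1681e-5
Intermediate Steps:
W(T, F) = F + T
x(w, p) = 4 (x(w, p) = -4*(-1) = 4)
q(u, Y) = 36 (q(u, Y) = -6*(-6) = 36)
1/(85574 + q(x(-8, -3) - 1*74, W(17, 7))) = 1/(85574 + 36) = 1/85610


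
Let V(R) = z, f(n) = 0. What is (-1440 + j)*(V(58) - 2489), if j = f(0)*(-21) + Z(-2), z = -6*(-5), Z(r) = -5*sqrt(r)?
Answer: 3540960 + 12295*I*sqrt(2) ≈ 3.541e+6 + 17388.0*I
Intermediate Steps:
z = 30
V(R) = 30
j = -5*I*sqrt(2) (j = 0*(-21) - 5*I*sqrt(2) = 0 - 5*I*sqrt(2) = -5*I*sqrt(2) ≈ -7.0711*I)
(-1440 + j)*(V(58) - 2489) = (-1440 - 5*I*sqrt(2))*(30 - 2489) = (-1440 - 5*I*sqrt(2))*(-2459) = 3540960 + 12295*I*sqrt(2)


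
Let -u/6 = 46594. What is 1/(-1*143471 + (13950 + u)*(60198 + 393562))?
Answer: -1/120525152111 ≈ -8.2970e-12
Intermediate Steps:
u = -279564 (u = -6*46594 = -279564)
1/(-1*143471 + (13950 + u)*(60198 + 393562)) = 1/(-1*143471 + (13950 - 279564)*(60198 + 393562)) = 1/(-143471 - 265614*453760) = 1/(-143471 - 120525008640) = 1/(-120525152111) = -1/120525152111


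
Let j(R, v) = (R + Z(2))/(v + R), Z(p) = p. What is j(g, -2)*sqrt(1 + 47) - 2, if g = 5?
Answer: -2 + 28*sqrt(3)/3 ≈ 14.166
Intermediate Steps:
j(R, v) = (2 + R)/(R + v) (j(R, v) = (R + 2)/(v + R) = (2 + R)/(R + v))
j(g, -2)*sqrt(1 + 47) - 2 = ((2 + 5)/(5 - 2))*sqrt(1 + 47) - 2 = (7/3)*sqrt(48) - 2 = ((1/3)*7)*(4*sqrt(3)) - 2 = 7*(4*sqrt(3))/3 - 2 = 28*sqrt(3)/3 - 2 = -2 + 28*sqrt(3)/3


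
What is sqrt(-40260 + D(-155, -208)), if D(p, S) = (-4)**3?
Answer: 2*I*sqrt(10081) ≈ 200.81*I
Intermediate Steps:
D(p, S) = -64
sqrt(-40260 + D(-155, -208)) = sqrt(-40260 - 64) = sqrt(-40324) = 2*I*sqrt(10081)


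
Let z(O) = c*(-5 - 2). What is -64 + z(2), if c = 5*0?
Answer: -64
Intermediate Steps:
c = 0
z(O) = 0 (z(O) = 0*(-5 - 2) = 0*(-7) = 0)
-64 + z(2) = -64 + 0 = -64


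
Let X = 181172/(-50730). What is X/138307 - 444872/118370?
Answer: -92294001658/24557099385 ≈ -3.7583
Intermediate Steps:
X = -90586/25365 (X = 181172*(-1/50730) = -90586/25365 ≈ -3.5713)
X/138307 - 444872/118370 = -90586/25365/138307 - 444872/118370 = -90586/25365*1/138307 - 444872*1/118370 = -90586/3508157055 - 222436/59185 = -92294001658/24557099385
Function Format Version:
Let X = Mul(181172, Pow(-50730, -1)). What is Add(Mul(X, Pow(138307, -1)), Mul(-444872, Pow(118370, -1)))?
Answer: Rational(-92294001658, 24557099385) ≈ -3.7583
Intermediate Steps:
X = Rational(-90586, 25365) (X = Mul(181172, Rational(-1, 50730)) = Rational(-90586, 25365) ≈ -3.5713)
Add(Mul(X, Pow(138307, -1)), Mul(-444872, Pow(118370, -1))) = Add(Mul(Rational(-90586, 25365), Pow(138307, -1)), Mul(-444872, Pow(118370, -1))) = Add(Mul(Rational(-90586, 25365), Rational(1, 138307)), Mul(-444872, Rational(1, 118370))) = Add(Rational(-90586, 3508157055), Rational(-222436, 59185)) = Rational(-92294001658, 24557099385)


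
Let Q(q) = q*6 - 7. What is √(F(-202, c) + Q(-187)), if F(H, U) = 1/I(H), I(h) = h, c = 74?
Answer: I*√46067918/202 ≈ 33.601*I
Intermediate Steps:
F(H, U) = 1/H
Q(q) = -7 + 6*q (Q(q) = 6*q - 7 = -7 + 6*q)
√(F(-202, c) + Q(-187)) = √(1/(-202) + (-7 + 6*(-187))) = √(-1/202 + (-7 - 1122)) = √(-1/202 - 1129) = √(-228059/202) = I*√46067918/202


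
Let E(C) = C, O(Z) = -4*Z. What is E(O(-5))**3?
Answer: 8000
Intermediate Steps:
E(O(-5))**3 = (-4*(-5))**3 = 20**3 = 8000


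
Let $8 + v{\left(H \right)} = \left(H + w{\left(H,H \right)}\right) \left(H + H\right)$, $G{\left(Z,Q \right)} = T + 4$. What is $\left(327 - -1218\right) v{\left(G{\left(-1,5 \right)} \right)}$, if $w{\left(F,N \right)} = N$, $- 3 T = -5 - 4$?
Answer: $290460$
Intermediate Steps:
$T = 3$ ($T = - \frac{-5 - 4}{3} = \left(- \frac{1}{3}\right) \left(-9\right) = 3$)
$G{\left(Z,Q \right)} = 7$ ($G{\left(Z,Q \right)} = 3 + 4 = 7$)
$v{\left(H \right)} = -8 + 4 H^{2}$ ($v{\left(H \right)} = -8 + \left(H + H\right) \left(H + H\right) = -8 + 2 H 2 H = -8 + 4 H^{2}$)
$\left(327 - -1218\right) v{\left(G{\left(-1,5 \right)} \right)} = \left(327 - -1218\right) \left(-8 + 4 \cdot 7^{2}\right) = \left(327 + 1218\right) \left(-8 + 4 \cdot 49\right) = 1545 \left(-8 + 196\right) = 1545 \cdot 188 = 290460$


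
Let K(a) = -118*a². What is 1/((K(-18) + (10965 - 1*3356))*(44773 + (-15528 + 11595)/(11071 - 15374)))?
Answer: -4303/5899893080696 ≈ -7.2933e-10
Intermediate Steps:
1/((K(-18) + (10965 - 1*3356))*(44773 + (-15528 + 11595)/(11071 - 15374))) = 1/((-118*(-18)² + (10965 - 1*3356))*(44773 + (-15528 + 11595)/(11071 - 15374))) = 1/((-118*324 + (10965 - 3356))*(44773 - 3933/(-4303))) = 1/((-38232 + 7609)*(44773 - 3933*(-1/4303))) = 1/(-30623*(44773 + 3933/4303)) = 1/(-30623*192662152/4303) = 1/(-5899893080696/4303) = -4303/5899893080696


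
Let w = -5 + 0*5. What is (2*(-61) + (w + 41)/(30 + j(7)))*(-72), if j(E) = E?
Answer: 322416/37 ≈ 8713.9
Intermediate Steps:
w = -5 (w = -5 + 0 = -5)
(2*(-61) + (w + 41)/(30 + j(7)))*(-72) = (2*(-61) + (-5 + 41)/(30 + 7))*(-72) = (-122 + 36/37)*(-72) = -4478/37*(-72) = 322416/37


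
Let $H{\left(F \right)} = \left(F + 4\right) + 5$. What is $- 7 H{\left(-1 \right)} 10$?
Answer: $-560$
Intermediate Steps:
$H{\left(F \right)} = 9 + F$ ($H{\left(F \right)} = \left(4 + F\right) + 5 = 9 + F$)
$- 7 H{\left(-1 \right)} 10 = - 7 \left(9 - 1\right) 10 = \left(-7\right) 8 \cdot 10 = \left(-56\right) 10 = -560$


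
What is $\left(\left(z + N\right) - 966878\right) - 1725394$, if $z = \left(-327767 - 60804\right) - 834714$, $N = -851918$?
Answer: $-4767475$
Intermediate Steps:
$z = -1223285$ ($z = -388571 - 834714 = -1223285$)
$\left(\left(z + N\right) - 966878\right) - 1725394 = \left(\left(-1223285 - 851918\right) - 966878\right) - 1725394 = \left(-2075203 - 966878\right) - 1725394 = -3042081 - 1725394 = -4767475$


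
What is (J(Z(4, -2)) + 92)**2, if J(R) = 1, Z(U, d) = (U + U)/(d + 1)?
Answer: 8649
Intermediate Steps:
Z(U, d) = 2*U/(1 + d) (Z(U, d) = (2*U)/(1 + d) = 2*U/(1 + d))
(J(Z(4, -2)) + 92)**2 = (1 + 92)**2 = 93**2 = 8649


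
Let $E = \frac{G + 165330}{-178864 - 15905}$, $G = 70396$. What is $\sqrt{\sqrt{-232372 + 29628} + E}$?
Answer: $\frac{\sqrt{-5101346366 + 8429991858 i \sqrt{50686}}}{64923} \approx 14.984 + 15.025 i$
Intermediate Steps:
$E = - \frac{235726}{194769}$ ($E = \frac{70396 + 165330}{-178864 - 15905} = \frac{235726}{-194769} = 235726 \left(- \frac{1}{194769}\right) = - \frac{235726}{194769} \approx -1.2103$)
$\sqrt{\sqrt{-232372 + 29628} + E} = \sqrt{\sqrt{-232372 + 29628} - \frac{235726}{194769}} = \sqrt{\sqrt{-202744} - \frac{235726}{194769}} = \sqrt{2 i \sqrt{50686} - \frac{235726}{194769}} = \sqrt{- \frac{235726}{194769} + 2 i \sqrt{50686}}$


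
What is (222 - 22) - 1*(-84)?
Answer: 284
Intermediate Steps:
(222 - 22) - 1*(-84) = 200 + 84 = 284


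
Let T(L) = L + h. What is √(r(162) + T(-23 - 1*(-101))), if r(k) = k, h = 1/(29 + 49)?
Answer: √1460238/78 ≈ 15.492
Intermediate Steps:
h = 1/78 ≈ 0.012821
T(L) = 1/78 + L (T(L) = L + 1/78 = 1/78 + L)
√(r(162) + T(-23 - 1*(-101))) = √(162 + (1/78 + (-23 - 1*(-101)))) = √(162 + (1/78 + (-23 + 101))) = √(162 + (1/78 + 78)) = √(162 + 6085/78) = √(18721/78) = √1460238/78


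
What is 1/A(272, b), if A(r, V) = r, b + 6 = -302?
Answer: 1/272 ≈ 0.0036765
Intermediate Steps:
b = -308 (b = -6 - 302 = -308)
1/A(272, b) = 1/272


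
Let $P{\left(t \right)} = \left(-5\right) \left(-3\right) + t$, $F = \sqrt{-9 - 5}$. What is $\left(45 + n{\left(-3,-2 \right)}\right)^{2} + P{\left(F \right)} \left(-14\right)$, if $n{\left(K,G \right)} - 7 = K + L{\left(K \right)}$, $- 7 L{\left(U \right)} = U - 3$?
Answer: $\frac{111511}{49} - 14 i \sqrt{14} \approx 2275.7 - 52.383 i$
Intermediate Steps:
$L{\left(U \right)} = \frac{3}{7} - \frac{U}{7}$ ($L{\left(U \right)} = - \frac{U - 3}{7} = - \frac{-3 + U}{7} = \frac{3}{7} - \frac{U}{7}$)
$F = i \sqrt{14}$ ($F = \sqrt{-14} = i \sqrt{14} \approx 3.7417 i$)
$n{\left(K,G \right)} = \frac{52}{7} + \frac{6 K}{7}$ ($n{\left(K,G \right)} = 7 + \left(K - \left(- \frac{3}{7} + \frac{K}{7}\right)\right) = 7 + \left(\frac{3}{7} + \frac{6 K}{7}\right) = \frac{52}{7} + \frac{6 K}{7}$)
$P{\left(t \right)} = 15 + t$
$\left(45 + n{\left(-3,-2 \right)}\right)^{2} + P{\left(F \right)} \left(-14\right) = \left(45 + \left(\frac{52}{7} + \frac{6}{7} \left(-3\right)\right)\right)^{2} + \left(15 + i \sqrt{14}\right) \left(-14\right) = \left(45 + \left(\frac{52}{7} - \frac{18}{7}\right)\right)^{2} - \left(210 + 14 i \sqrt{14}\right) = \left(45 + \frac{34}{7}\right)^{2} - \left(210 + 14 i \sqrt{14}\right) = \left(\frac{349}{7}\right)^{2} - \left(210 + 14 i \sqrt{14}\right) = \frac{121801}{49} - \left(210 + 14 i \sqrt{14}\right) = \frac{111511}{49} - 14 i \sqrt{14}$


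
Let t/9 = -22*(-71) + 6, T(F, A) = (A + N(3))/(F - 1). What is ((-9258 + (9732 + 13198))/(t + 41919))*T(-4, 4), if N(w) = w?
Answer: -95704/280155 ≈ -0.34161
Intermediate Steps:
T(F, A) = (3 + A)/(-1 + F) (T(F, A) = (A + 3)/(F - 1) = (3 + A)/(-1 + F))
t = 14112 (t = 9*(-22*(-71) + 6) = 9*(1562 + 6) = 9*1568 = 14112)
((-9258 + (9732 + 13198))/(t + 41919))*T(-4, 4) = ((-9258 + (9732 + 13198))/(14112 + 41919))*((3 + 4)/(-1 - 4)) = ((-9258 + 22930)/56031)*(7/(-5)) = (13672*(1/56031))*(-1/5*7) = (13672/56031)*(-7/5) = -95704/280155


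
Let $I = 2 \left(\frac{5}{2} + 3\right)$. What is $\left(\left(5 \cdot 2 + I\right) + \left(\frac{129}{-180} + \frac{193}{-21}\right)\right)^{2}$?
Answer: $\frac{2411809}{19600} \approx 123.05$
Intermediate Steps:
$I = 11$ ($I = 2 \left(5 \cdot \frac{1}{2} + 3\right) = 2 \left(\frac{5}{2} + 3\right) = 2 \cdot \frac{11}{2} = 11$)
$\left(\left(5 \cdot 2 + I\right) + \left(\frac{129}{-180} + \frac{193}{-21}\right)\right)^{2} = \left(\left(5 \cdot 2 + 11\right) + \left(\frac{129}{-180} + \frac{193}{-21}\right)\right)^{2} = \left(\left(10 + 11\right) + \left(129 \left(- \frac{1}{180}\right) + 193 \left(- \frac{1}{21}\right)\right)\right)^{2} = \left(21 - \frac{1387}{140}\right)^{2} = \left(\frac{1553}{140}\right)^{2} = \frac{2411809}{19600}$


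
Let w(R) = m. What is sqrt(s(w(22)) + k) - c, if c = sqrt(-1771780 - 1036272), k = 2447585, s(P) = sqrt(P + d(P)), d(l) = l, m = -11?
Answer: sqrt(2447585 + I*sqrt(22)) - 2*I*sqrt(702013) ≈ 1564.5 - 1675.7*I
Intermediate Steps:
w(R) = -11
s(P) = sqrt(2)*sqrt(P) (s(P) = sqrt(P + P) = sqrt(2*P) = sqrt(2)*sqrt(P))
c = 2*I*sqrt(702013) (c = sqrt(-2808052) = 2*I*sqrt(702013) ≈ 1675.7*I)
sqrt(s(w(22)) + k) - c = sqrt(sqrt(2)*sqrt(-11) + 2447585) - 2*I*sqrt(702013) = sqrt(sqrt(2)*(I*sqrt(11)) + 2447585) - 2*I*sqrt(702013) = sqrt(I*sqrt(22) + 2447585) - 2*I*sqrt(702013) = sqrt(2447585 + I*sqrt(22)) - 2*I*sqrt(702013)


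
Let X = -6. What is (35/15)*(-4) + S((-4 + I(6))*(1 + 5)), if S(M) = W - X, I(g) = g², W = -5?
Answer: -25/3 ≈ -8.3333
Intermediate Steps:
S(M) = 1 (S(M) = -5 - 1*(-6) = -5 + 6 = 1)
(35/15)*(-4) + S((-4 + I(6))*(1 + 5)) = (35/15)*(-4) + 1 = (35*(1/15))*(-4) + 1 = (7/3)*(-4) + 1 = -28/3 + 1 = -25/3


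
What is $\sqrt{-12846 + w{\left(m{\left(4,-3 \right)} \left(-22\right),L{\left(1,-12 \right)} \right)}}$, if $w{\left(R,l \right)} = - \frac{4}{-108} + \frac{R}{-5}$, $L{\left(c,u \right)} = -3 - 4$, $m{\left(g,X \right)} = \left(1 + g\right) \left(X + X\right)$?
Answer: $\frac{i \sqrt{1051215}}{9} \approx 113.92 i$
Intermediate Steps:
$m{\left(g,X \right)} = 2 X \left(1 + g\right)$ ($m{\left(g,X \right)} = \left(1 + g\right) 2 X = 2 X \left(1 + g\right)$)
$L{\left(c,u \right)} = -7$
$w{\left(R,l \right)} = \frac{1}{27} - \frac{R}{5}$ ($w{\left(R,l \right)} = \left(-4\right) \left(- \frac{1}{108}\right) + R \left(- \frac{1}{5}\right) = \frac{1}{27} - \frac{R}{5}$)
$\sqrt{-12846 + w{\left(m{\left(4,-3 \right)} \left(-22\right),L{\left(1,-12 \right)} \right)}} = \sqrt{-12846 + \left(\frac{1}{27} - \frac{2 \left(-3\right) \left(1 + 4\right) \left(-22\right)}{5}\right)} = \sqrt{-12846 + \left(\frac{1}{27} - \frac{2 \left(-3\right) 5 \left(-22\right)}{5}\right)} = \sqrt{-12846 + \left(\frac{1}{27} - \frac{\left(-30\right) \left(-22\right)}{5}\right)} = \sqrt{-12846 + \left(\frac{1}{27} - 132\right)} = \sqrt{-12846 - \frac{3563}{27}} = \sqrt{- \frac{350405}{27}} = \frac{i \sqrt{1051215}}{9}$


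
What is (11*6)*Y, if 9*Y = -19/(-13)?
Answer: 418/39 ≈ 10.718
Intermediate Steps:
Y = 19/117 (Y = (-19/(-13))/9 = (-19*(-1/13))/9 = (1/9)*(19/13) = 19/117 ≈ 0.16239)
(11*6)*Y = (11*6)*(19/117) = 66*(19/117) = 418/39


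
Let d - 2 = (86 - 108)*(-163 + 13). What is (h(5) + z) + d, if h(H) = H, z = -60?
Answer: 3247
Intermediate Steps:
d = 3302 (d = 2 + (86 - 108)*(-163 + 13) = 2 - 22*(-150) = 2 + 3300 = 3302)
(h(5) + z) + d = (5 - 60) + 3302 = -55 + 3302 = 3247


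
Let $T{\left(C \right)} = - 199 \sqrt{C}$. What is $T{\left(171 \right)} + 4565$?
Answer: $4565 - 597 \sqrt{19} \approx 1962.7$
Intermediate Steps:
$T{\left(171 \right)} + 4565 = - 199 \sqrt{171} + 4565 = - 199 \cdot 3 \sqrt{19} + 4565 = - 597 \sqrt{19} + 4565 = 4565 - 597 \sqrt{19}$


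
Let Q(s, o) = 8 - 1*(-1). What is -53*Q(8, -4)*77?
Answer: -36729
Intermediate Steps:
Q(s, o) = 9 (Q(s, o) = 8 + 1 = 9)
-53*Q(8, -4)*77 = -53*9*77 = -477*77 = -36729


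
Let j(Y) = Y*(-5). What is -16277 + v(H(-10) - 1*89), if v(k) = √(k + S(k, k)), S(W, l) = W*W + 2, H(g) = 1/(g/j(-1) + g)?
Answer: -16277 + √1130221/12 ≈ -16188.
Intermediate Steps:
j(Y) = -5*Y
H(g) = 5/(6*g) (H(g) = 1/(g/((-5*(-1))) + g) = 1/(g/5 + g) = 1/(6*g/5) = 5/(6*g))
S(W, l) = 2 + W² (S(W, l) = W² + 2 = 2 + W²)
v(k) = √(2 + k + k²) (v(k) = √(k + (2 + k²)) = √(2 + k + k²))
-16277 + v(H(-10) - 1*89) = -16277 + √(2 + ((⅚)/(-10) - 1*89) + ((⅚)/(-10) - 1*89)²) = -16277 + √(2 + ((⅚)*(-⅒) - 89) + ((⅚)*(-⅒) - 89)²) = -16277 + √(2 + (-1/12 - 89) + (-1/12 - 89)²) = -16277 + √(2 - 1069/12 + (-1069/12)²) = -16277 + √(2 - 1069/12 + 1142761/144) = -16277 + √(1130221/144) = -16277 + √1130221/12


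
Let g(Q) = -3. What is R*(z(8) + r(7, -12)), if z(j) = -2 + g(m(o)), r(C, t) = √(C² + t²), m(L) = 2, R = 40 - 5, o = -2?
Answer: -175 + 35*√193 ≈ 311.24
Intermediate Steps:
R = 35
z(j) = -5 (z(j) = -2 - 3 = -5)
R*(z(8) + r(7, -12)) = 35*(-5 + √(7² + (-12)²)) = 35*(-5 + √(49 + 144)) = 35*(-5 + √193) = -175 + 35*√193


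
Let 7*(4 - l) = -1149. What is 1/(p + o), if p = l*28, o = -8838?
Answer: -1/4130 ≈ -0.00024213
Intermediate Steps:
l = 1177/7 (l = 4 - ⅐*(-1149) = 4 + 1149/7 = 1177/7 ≈ 168.14)
p = 4708 (p = (1177/7)*28 = 4708)
1/(p + o) = 1/(4708 - 8838) = 1/(-4130) = -1/4130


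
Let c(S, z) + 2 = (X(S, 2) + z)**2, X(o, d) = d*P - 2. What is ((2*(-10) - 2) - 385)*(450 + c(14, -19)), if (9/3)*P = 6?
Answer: -299959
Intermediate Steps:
P = 2 (P = (1/3)*6 = 2)
X(o, d) = -2 + 2*d (X(o, d) = d*2 - 2 = 2*d - 2 = -2 + 2*d)
c(S, z) = -2 + (2 + z)**2 (c(S, z) = -2 + ((-2 + 2*2) + z)**2 = -2 + ((-2 + 4) + z)**2 = -2 + (2 + z)**2)
((2*(-10) - 2) - 385)*(450 + c(14, -19)) = ((2*(-10) - 2) - 385)*(450 + (-2 + (2 - 19)**2)) = ((-20 - 2) - 385)*(450 + (-2 + (-17)**2)) = (-22 - 385)*(450 + (-2 + 289)) = -407*(450 + 287) = -407*737 = -299959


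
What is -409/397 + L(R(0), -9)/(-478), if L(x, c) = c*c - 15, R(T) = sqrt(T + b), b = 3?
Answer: -110852/94883 ≈ -1.1683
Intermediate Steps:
R(T) = sqrt(3 + T) (R(T) = sqrt(T + 3) = sqrt(3 + T))
L(x, c) = -15 + c**2 (L(x, c) = c**2 - 15 = -15 + c**2)
-409/397 + L(R(0), -9)/(-478) = -409/397 + (-15 + (-9)**2)/(-478) = -409*1/397 + (-15 + 81)*(-1/478) = -409/397 + 66*(-1/478) = -409/397 - 33/239 = -110852/94883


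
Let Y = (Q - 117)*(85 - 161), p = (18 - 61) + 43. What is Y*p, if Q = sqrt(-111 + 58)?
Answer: 0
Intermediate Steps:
Q = I*sqrt(53) (Q = sqrt(-53) = I*sqrt(53) ≈ 7.2801*I)
p = 0 (p = -43 + 43 = 0)
Y = 8892 - 76*I*sqrt(53) (Y = (I*sqrt(53) - 117)*(85 - 161) = (-117 + I*sqrt(53))*(-76) = 8892 - 76*I*sqrt(53) ≈ 8892.0 - 553.29*I)
Y*p = (8892 - 76*I*sqrt(53))*0 = 0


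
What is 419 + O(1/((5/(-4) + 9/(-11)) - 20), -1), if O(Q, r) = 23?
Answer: 442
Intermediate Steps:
419 + O(1/((5/(-4) + 9/(-11)) - 20), -1) = 419 + 23 = 442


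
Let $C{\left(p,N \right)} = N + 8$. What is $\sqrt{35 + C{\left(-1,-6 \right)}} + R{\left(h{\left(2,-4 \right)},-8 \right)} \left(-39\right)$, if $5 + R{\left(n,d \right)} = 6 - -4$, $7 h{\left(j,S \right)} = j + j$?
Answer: $-195 + \sqrt{37} \approx -188.92$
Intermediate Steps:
$C{\left(p,N \right)} = 8 + N$
$h{\left(j,S \right)} = \frac{2 j}{7}$ ($h{\left(j,S \right)} = \frac{j + j}{7} = \frac{2 j}{7}$)
$R{\left(n,d \right)} = 5$ ($R{\left(n,d \right)} = -5 + \left(6 - -4\right) = -5 + \left(6 + 4\right) = -5 + 10 = 5$)
$\sqrt{35 + C{\left(-1,-6 \right)}} + R{\left(h{\left(2,-4 \right)},-8 \right)} \left(-39\right) = \sqrt{35 + \left(8 - 6\right)} + 5 \left(-39\right) = \sqrt{35 + 2} - 195 = \sqrt{37} - 195 = -195 + \sqrt{37}$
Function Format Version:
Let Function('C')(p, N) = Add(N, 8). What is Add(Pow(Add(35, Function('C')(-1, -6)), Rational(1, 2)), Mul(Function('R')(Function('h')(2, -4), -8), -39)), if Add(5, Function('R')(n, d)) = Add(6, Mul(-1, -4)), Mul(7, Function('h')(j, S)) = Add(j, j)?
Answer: Add(-195, Pow(37, Rational(1, 2))) ≈ -188.92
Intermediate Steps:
Function('C')(p, N) = Add(8, N)
Function('h')(j, S) = Mul(Rational(2, 7), j) (Function('h')(j, S) = Mul(Rational(1, 7), Add(j, j)) = Mul(Rational(1, 7), Mul(2, j)) = Mul(Rational(2, 7), j))
Function('R')(n, d) = 5 (Function('R')(n, d) = Add(-5, Add(6, Mul(-1, -4))) = Add(-5, Add(6, 4)) = Add(-5, 10) = 5)
Add(Pow(Add(35, Function('C')(-1, -6)), Rational(1, 2)), Mul(Function('R')(Function('h')(2, -4), -8), -39)) = Add(Pow(Add(35, Add(8, -6)), Rational(1, 2)), Mul(5, -39)) = Add(Pow(Add(35, 2), Rational(1, 2)), -195) = Add(Pow(37, Rational(1, 2)), -195) = Add(-195, Pow(37, Rational(1, 2)))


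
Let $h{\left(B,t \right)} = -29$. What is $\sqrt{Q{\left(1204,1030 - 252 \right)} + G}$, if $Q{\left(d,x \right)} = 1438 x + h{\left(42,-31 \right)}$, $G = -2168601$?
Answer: $i \sqrt{1049866} \approx 1024.6 i$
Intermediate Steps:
$Q{\left(d,x \right)} = -29 + 1438 x$ ($Q{\left(d,x \right)} = 1438 x - 29 = -29 + 1438 x$)
$\sqrt{Q{\left(1204,1030 - 252 \right)} + G} = \sqrt{\left(-29 + 1438 \left(1030 - 252\right)\right) - 2168601} = \sqrt{\left(-29 + 1438 \cdot 778\right) - 2168601} = \sqrt{\left(-29 + 1118764\right) - 2168601} = \sqrt{1118735 - 2168601} = \sqrt{-1049866} = i \sqrt{1049866}$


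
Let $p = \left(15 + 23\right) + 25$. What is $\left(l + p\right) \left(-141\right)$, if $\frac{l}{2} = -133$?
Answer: $28623$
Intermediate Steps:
$l = -266$ ($l = 2 \left(-133\right) = -266$)
$p = 63$ ($p = 38 + 25 = 63$)
$\left(l + p\right) \left(-141\right) = \left(-266 + 63\right) \left(-141\right) = \left(-203\right) \left(-141\right) = 28623$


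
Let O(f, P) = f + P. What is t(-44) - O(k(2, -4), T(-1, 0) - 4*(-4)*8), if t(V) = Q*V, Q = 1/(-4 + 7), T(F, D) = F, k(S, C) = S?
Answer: -431/3 ≈ -143.67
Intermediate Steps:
Q = 1/3 ≈ 0.33333
t(V) = V/3
O(f, P) = P + f
t(-44) - O(k(2, -4), T(-1, 0) - 4*(-4)*8) = (1/3)*(-44) - ((-1 - 4*(-4)*8) + 2) = -44/3 - ((-1 + 16*8) + 2) = -44/3 - ((-1 + 128) + 2) = -44/3 - (127 + 2) = -44/3 - 1*129 = -44/3 - 129 = -431/3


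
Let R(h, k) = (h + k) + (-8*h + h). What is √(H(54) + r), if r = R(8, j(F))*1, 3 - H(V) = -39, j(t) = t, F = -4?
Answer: I*√10 ≈ 3.1623*I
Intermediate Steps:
H(V) = 42 (H(V) = 3 - 1*(-39) = 3 + 39 = 42)
R(h, k) = k - 6*h (R(h, k) = (h + k) - 7*h = k - 6*h)
r = -52 (r = (-4 - 6*8)*1 = (-4 - 48)*1 = -52*1 = -52)
√(H(54) + r) = √(42 - 52) = √(-10) = I*√10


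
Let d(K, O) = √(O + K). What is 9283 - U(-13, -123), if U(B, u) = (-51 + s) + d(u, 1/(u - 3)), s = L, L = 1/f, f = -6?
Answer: 56005/6 - I*√216986/42 ≈ 9334.2 - 11.091*I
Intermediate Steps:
d(K, O) = √(K + O)
L = -⅙ (L = 1/(-6) = -⅙ ≈ -0.16667)
s = -⅙ ≈ -0.16667
U(B, u) = -307/6 + √(u + 1/(-3 + u)) (U(B, u) = (-51 - ⅙) + √(u + 1/(u - 3)) = -307/6 + √(u + 1/(-3 + u)))
9283 - U(-13, -123) = 9283 - (-307/6 + √((1 - 123*(-3 - 123))/(-3 - 123))) = 9283 - (-307/6 + √((1 - 123*(-126))/(-126))) = 9283 - (-307/6 + √(-(1 + 15498)/126)) = 9283 - (-307/6 + √(-1/126*15499)) = 9283 - (-307/6 + √(-15499/126)) = 9283 - (-307/6 + I*√216986/42) = 9283 + (307/6 - I*√216986/42) = 56005/6 - I*√216986/42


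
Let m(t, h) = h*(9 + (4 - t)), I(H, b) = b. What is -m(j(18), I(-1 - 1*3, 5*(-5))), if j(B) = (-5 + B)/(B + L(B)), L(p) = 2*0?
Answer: 5525/18 ≈ 306.94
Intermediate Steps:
L(p) = 0
j(B) = (-5 + B)/B (j(B) = (-5 + B)/(B + 0) = (-5 + B)/B)
m(t, h) = h*(13 - t)
-m(j(18), I(-1 - 1*3, 5*(-5))) = -5*(-5)*(13 - (-5 + 18)/18) = -(-25)*(13 - 13/18) = -(-25)*221/18 = -1*(-5525/18) = 5525/18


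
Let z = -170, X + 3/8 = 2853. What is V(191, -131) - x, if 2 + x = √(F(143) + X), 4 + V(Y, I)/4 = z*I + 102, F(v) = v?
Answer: 89474 - √47930/4 ≈ 89419.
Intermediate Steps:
X = 22821/8 (X = -3/8 + 2853 = 22821/8 ≈ 2852.6)
V(Y, I) = 392 - 680*I (V(Y, I) = -16 + 4*(-170*I + 102) = -16 + 4*(102 - 170*I) = -16 + (408 - 680*I) = 392 - 680*I)
x = -2 + √47930/4 (x = -2 + √(143 + 22821/8) = -2 + √(23965/8) = -2 + √47930/4 ≈ 52.732)
V(191, -131) - x = (392 - 680*(-131)) - (-2 + √47930/4) = (392 + 89080) + (2 - √47930/4) = 89472 + (2 - √47930/4) = 89474 - √47930/4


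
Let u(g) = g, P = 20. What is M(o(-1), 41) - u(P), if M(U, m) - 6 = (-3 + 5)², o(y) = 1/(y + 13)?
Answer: -10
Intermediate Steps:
o(y) = 1/(13 + y)
M(U, m) = 10 (M(U, m) = 6 + (-3 + 5)² = 6 + 2² = 6 + 4 = 10)
M(o(-1), 41) - u(P) = 10 - 1*20 = 10 - 20 = -10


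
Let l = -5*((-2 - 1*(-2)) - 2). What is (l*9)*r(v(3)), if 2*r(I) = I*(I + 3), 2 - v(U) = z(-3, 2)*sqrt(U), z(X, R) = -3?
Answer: 1665 + 945*sqrt(3) ≈ 3301.8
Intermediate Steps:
v(U) = 2 + 3*sqrt(U) (v(U) = 2 - (-3)*sqrt(U) = 2 + 3*sqrt(U))
r(I) = I*(3 + I)/2 (r(I) = (I*(I + 3))/2 = (I*(3 + I))/2 = I*(3 + I)/2)
l = 10 (l = -5*((-2 + 2) - 2) = -5*(0 - 2) = -5*(-2) = 10)
(l*9)*r(v(3)) = (10*9)*((2 + 3*sqrt(3))*(3 + (2 + 3*sqrt(3)))/2) = 90*((2 + 3*sqrt(3))*(5 + 3*sqrt(3))/2) = 45*(2 + 3*sqrt(3))*(5 + 3*sqrt(3))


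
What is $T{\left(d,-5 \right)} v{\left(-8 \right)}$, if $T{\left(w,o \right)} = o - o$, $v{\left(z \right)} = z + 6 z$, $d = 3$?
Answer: $0$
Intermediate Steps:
$v{\left(z \right)} = 7 z$
$T{\left(w,o \right)} = 0$
$T{\left(d,-5 \right)} v{\left(-8 \right)} = 0 \cdot 7 \left(-8\right) = 0 \left(-56\right) = 0$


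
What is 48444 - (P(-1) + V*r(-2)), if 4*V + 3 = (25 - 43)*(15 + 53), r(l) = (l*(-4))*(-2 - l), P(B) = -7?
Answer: 48451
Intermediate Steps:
r(l) = -4*l*(-2 - l) (r(l) = (-4*l)*(-2 - l) = -4*l*(-2 - l))
V = -1227/4 (V = -¾ + ((25 - 43)*(15 + 53))/4 = -¾ + (-18*68)/4 = -¾ + (¼)*(-1224) = -¾ - 306 = -1227/4 ≈ -306.75)
48444 - (P(-1) + V*r(-2)) = 48444 - (-7 - 1227*(-2)*(2 - 2)) = 48444 - (-7 - 1227*(-2)*0) = 48444 - (-7 - 1227/4*0) = 48444 - (-7 + 0) = 48444 - 1*(-7) = 48444 + 7 = 48451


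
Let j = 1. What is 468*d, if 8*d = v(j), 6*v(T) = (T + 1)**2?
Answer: 39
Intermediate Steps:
v(T) = (1 + T)**2/6 (v(T) = (T + 1)**2/6 = (1 + T)**2/6)
d = 1/12 (d = ((1 + 1)**2/6)/8 = ((1/6)*2**2)/8 = ((1/6)*4)/8 = (1/8)*(2/3) = 1/12 ≈ 0.083333)
468*d = 468*(1/12) = 39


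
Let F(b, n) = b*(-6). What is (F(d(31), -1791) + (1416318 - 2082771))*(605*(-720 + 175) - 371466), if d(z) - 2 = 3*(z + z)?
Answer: 468101788971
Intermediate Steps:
d(z) = 2 + 6*z (d(z) = 2 + 3*(z + z) = 2 + 3*(2*z) = 2 + 6*z)
F(b, n) = -6*b
(F(d(31), -1791) + (1416318 - 2082771))*(605*(-720 + 175) - 371466) = (-6*(2 + 6*31) + (1416318 - 2082771))*(605*(-720 + 175) - 371466) = (-6*(2 + 186) - 666453)*(605*(-545) - 371466) = (-6*188 - 666453)*(-329725 - 371466) = (-1128 - 666453)*(-701191) = -667581*(-701191) = 468101788971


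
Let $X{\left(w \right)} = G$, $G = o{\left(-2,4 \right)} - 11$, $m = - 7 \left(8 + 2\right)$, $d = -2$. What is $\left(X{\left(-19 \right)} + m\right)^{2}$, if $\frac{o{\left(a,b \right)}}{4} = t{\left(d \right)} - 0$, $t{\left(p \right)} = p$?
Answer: $7921$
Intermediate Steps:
$o{\left(a,b \right)} = -8$ ($o{\left(a,b \right)} = 4 \left(-2 - 0\right) = 4 \left(-2 + 0\right) = 4 \left(-2\right) = -8$)
$m = -70$ ($m = \left(-7\right) 10 = -70$)
$G = -19$ ($G = -8 - 11 = -19$)
$X{\left(w \right)} = -19$
$\left(X{\left(-19 \right)} + m\right)^{2} = \left(-19 - 70\right)^{2} = \left(-89\right)^{2} = 7921$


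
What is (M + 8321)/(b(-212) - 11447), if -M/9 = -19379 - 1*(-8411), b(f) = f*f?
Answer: 107033/33497 ≈ 3.1953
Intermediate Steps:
b(f) = f²
M = 98712 (M = -9*(-19379 - 1*(-8411)) = -9*(-19379 + 8411) = -9*(-10968) = 98712)
(M + 8321)/(b(-212) - 11447) = (98712 + 8321)/((-212)² - 11447) = 107033/(44944 - 11447) = 107033/33497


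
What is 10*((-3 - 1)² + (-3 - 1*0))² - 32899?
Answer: -31209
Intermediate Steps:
10*((-3 - 1)² + (-3 - 1*0))² - 32899 = 10*((-4)² + (-3 + 0))² - 32899 = 10*(16 - 3)² - 32899 = 10*13² - 32899 = 10*169 - 32899 = 1690 - 32899 = -31209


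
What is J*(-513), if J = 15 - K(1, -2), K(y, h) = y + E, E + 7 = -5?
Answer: -13338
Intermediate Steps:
E = -12 (E = -7 - 5 = -12)
K(y, h) = -12 + y (K(y, h) = y - 12 = -12 + y)
J = 26 (J = 15 - (-12 + 1) = 15 - 1*(-11) = 15 + 11 = 26)
J*(-513) = 26*(-513) = -13338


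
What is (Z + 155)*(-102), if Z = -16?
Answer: -14178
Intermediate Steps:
(Z + 155)*(-102) = (-16 + 155)*(-102) = 139*(-102) = -14178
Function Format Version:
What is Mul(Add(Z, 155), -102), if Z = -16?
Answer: -14178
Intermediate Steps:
Mul(Add(Z, 155), -102) = Mul(Add(-16, 155), -102) = Mul(139, -102) = -14178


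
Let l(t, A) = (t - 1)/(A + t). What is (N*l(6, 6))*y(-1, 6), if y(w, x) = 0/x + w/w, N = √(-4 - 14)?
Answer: 5*I*√2/4 ≈ 1.7678*I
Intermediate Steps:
N = 3*I*√2 (N = √(-18) = 3*I*√2 ≈ 4.2426*I)
y(w, x) = 1 (y(w, x) = 0 + 1 = 1)
l(t, A) = (-1 + t)/(A + t)
(N*l(6, 6))*y(-1, 6) = ((3*I*√2)*((-1 + 6)/(6 + 6)))*1 = ((3*I*√2)*(5/12))*1 = (5*I*√2/4)*1 = 5*I*√2/4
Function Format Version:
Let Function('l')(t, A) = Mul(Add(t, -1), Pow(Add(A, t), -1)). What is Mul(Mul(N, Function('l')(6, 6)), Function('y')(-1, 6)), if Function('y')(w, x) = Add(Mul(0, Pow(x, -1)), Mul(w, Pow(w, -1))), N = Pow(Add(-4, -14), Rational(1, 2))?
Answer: Mul(Rational(5, 4), I, Pow(2, Rational(1, 2))) ≈ Mul(1.7678, I)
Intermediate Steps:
N = Mul(3, I, Pow(2, Rational(1, 2))) (N = Pow(-18, Rational(1, 2)) = Mul(3, I, Pow(2, Rational(1, 2))) ≈ Mul(4.2426, I))
Function('y')(w, x) = 1 (Function('y')(w, x) = Add(0, 1) = 1)
Function('l')(t, A) = Mul(Pow(Add(A, t), -1), Add(-1, t)) (Function('l')(t, A) = Mul(Add(-1, t), Pow(Add(A, t), -1)) = Mul(Pow(Add(A, t), -1), Add(-1, t)))
Mul(Mul(N, Function('l')(6, 6)), Function('y')(-1, 6)) = Mul(Mul(Mul(3, I, Pow(2, Rational(1, 2))), Mul(Pow(Add(6, 6), -1), Add(-1, 6))), 1) = Mul(Mul(Mul(3, I, Pow(2, Rational(1, 2))), Mul(Pow(12, -1), 5)), 1) = Mul(Mul(Mul(3, I, Pow(2, Rational(1, 2))), Mul(Rational(1, 12), 5)), 1) = Mul(Mul(Mul(3, I, Pow(2, Rational(1, 2))), Rational(5, 12)), 1) = Mul(Mul(Rational(5, 4), I, Pow(2, Rational(1, 2))), 1) = Mul(Rational(5, 4), I, Pow(2, Rational(1, 2)))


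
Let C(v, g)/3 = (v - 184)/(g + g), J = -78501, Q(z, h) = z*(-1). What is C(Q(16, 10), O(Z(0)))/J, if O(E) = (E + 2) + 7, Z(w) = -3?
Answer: 50/78501 ≈ 0.00063693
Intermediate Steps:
Q(z, h) = -z
O(E) = 9 + E (O(E) = (2 + E) + 7 = 9 + E)
C(v, g) = 3*(-184 + v)/(2*g) (C(v, g) = 3*((v - 184)/(g + g)) = 3*((-184 + v)/((2*g))) = 3*((-184 + v)*(1/(2*g))) = 3*((-184 + v)/(2*g)) = 3*(-184 + v)/(2*g))
C(Q(16, 10), O(Z(0)))/J = (3*(-184 - 1*16)/(2*(9 - 3)))/(-78501) = ((3/2)*(-184 - 16)/6)*(-1/78501) = ((3/2)*(1/6)*(-200))*(-1/78501) = -50*(-1/78501) = 50/78501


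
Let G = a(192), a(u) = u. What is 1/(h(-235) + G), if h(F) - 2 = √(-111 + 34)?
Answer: 194/37713 - I*√77/37713 ≈ 0.0051441 - 0.00023268*I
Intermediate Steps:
h(F) = 2 + I*√77 (h(F) = 2 + √(-111 + 34) = 2 + √(-77) = 2 + I*√77)
G = 192
1/(h(-235) + G) = 1/((2 + I*√77) + 192) = 1/(194 + I*√77)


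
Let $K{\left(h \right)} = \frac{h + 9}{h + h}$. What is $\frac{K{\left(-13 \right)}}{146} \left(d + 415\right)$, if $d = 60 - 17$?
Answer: $\frac{458}{949} \approx 0.48261$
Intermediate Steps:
$d = 43$
$K{\left(h \right)} = \frac{9 + h}{2 h}$
$\frac{K{\left(-13 \right)}}{146} \left(d + 415\right) = \frac{\frac{1}{2} \frac{1}{-13} \left(9 - 13\right)}{146} \left(43 + 415\right) = \frac{1}{2} \left(- \frac{1}{13}\right) \left(-4\right) \frac{1}{146} \cdot 458 = \frac{2}{13} \cdot \frac{1}{146} \cdot 458 = \frac{1}{949} \cdot 458 = \frac{458}{949}$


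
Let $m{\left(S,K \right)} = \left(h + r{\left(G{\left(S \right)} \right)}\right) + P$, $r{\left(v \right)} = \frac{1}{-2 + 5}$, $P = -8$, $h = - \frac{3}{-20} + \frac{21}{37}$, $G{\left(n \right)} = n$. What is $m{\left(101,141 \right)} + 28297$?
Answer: $\frac{62803913}{2220} \approx 28290.0$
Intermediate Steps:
$h = \frac{531}{740}$ ($h = \left(-3\right) \left(- \frac{1}{20}\right) + 21 \cdot \frac{1}{37} = \frac{3}{20} + \frac{21}{37} = \frac{531}{740} \approx 0.71757$)
$r{\left(v \right)} = \frac{1}{3}$
$m{\left(S,K \right)} = - \frac{15427}{2220}$ ($m{\left(S,K \right)} = \left(\frac{531}{740} + \frac{1}{3}\right) - 8 = \frac{2333}{2220} - 8 = - \frac{15427}{2220}$)
$m{\left(101,141 \right)} + 28297 = - \frac{15427}{2220} + 28297 = \frac{62803913}{2220}$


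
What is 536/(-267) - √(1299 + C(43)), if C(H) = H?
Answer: -536/267 - √1342 ≈ -38.641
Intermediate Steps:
536/(-267) - √(1299 + C(43)) = 536/(-267) - √(1299 + 43) = 536*(-1/267) - √1342 = -536/267 - √1342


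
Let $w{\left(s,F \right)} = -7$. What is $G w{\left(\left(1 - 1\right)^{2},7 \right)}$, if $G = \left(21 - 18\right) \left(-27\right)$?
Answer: $567$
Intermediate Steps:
$G = -81$ ($G = 3 \left(-27\right) = -81$)
$G w{\left(\left(1 - 1\right)^{2},7 \right)} = \left(-81\right) \left(-7\right) = 567$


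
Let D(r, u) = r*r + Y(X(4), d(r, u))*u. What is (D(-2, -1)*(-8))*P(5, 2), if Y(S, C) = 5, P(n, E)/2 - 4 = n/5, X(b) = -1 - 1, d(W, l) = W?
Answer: 80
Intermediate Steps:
X(b) = -2
P(n, E) = 8 + 2*n/5 (P(n, E) = 8 + 2*(n/5) = 8 + 2*n/5)
D(r, u) = r² + 5*u (D(r, u) = r*r + 5*u = r² + 5*u)
(D(-2, -1)*(-8))*P(5, 2) = (((-2)² + 5*(-1))*(-8))*(8 + (⅖)*5) = ((4 - 5)*(-8))*(8 + 2) = -1*(-8)*10 = 8*10 = 80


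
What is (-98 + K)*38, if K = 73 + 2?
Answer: -874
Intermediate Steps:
K = 75
(-98 + K)*38 = (-98 + 75)*38 = -23*38 = -874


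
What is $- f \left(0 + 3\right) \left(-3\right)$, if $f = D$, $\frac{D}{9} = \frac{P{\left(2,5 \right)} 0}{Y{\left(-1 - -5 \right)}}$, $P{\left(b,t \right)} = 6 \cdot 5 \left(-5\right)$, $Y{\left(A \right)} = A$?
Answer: $0$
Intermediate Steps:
$P{\left(b,t \right)} = -150$ ($P{\left(b,t \right)} = 30 \left(-5\right) = -150$)
$D = 0$ ($D = 9 \frac{\left(-150\right) 0}{-1 - -5} = 9 \frac{0}{-1 + 5} = 9 \cdot \frac{0}{4} = 9 \cdot 0 \cdot \frac{1}{4} = 9 \cdot 0 = 0$)
$f = 0$
$- f \left(0 + 3\right) \left(-3\right) = - 0 \left(0 + 3\right) \left(-3\right) = - 0 \cdot 3 \left(-3\right) = - 0 \left(-9\right) = \left(-1\right) 0 = 0$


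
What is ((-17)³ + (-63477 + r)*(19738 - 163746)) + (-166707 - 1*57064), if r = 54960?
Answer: 1226287452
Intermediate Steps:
((-17)³ + (-63477 + r)*(19738 - 163746)) + (-166707 - 1*57064) = ((-17)³ + (-63477 + 54960)*(19738 - 163746)) + (-166707 - 1*57064) = (-4913 - 8517*(-144008)) + (-166707 - 57064) = (-4913 + 1226516136) - 223771 = 1226511223 - 223771 = 1226287452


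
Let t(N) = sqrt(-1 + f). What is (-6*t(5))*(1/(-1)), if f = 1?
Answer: 0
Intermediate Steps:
t(N) = 0 (t(N) = sqrt(-1 + 1) = sqrt(0) = 0)
(-6*t(5))*(1/(-1)) = (-6*0)*(1/(-1)) = 0*(1*(-1)) = 0*(-1) = 0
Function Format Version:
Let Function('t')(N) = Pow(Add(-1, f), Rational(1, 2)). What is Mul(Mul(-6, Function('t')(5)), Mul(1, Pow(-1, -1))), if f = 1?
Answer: 0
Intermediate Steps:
Function('t')(N) = 0 (Function('t')(N) = Pow(Add(-1, 1), Rational(1, 2)) = Pow(0, Rational(1, 2)) = 0)
Mul(Mul(-6, Function('t')(5)), Mul(1, Pow(-1, -1))) = Mul(Mul(-6, 0), Mul(1, Pow(-1, -1))) = Mul(0, Mul(1, -1)) = Mul(0, -1) = 0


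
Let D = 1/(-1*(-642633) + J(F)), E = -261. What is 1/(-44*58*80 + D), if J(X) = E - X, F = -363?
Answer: -642735/131220777599 ≈ -4.8981e-6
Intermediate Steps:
J(X) = -261 - X
D = 1/642735 (D = 1/(-1*(-642633) + (-261 - 1*(-363))) = 1/(642633 + (-261 + 363)) = 1/(642633 + 102) = 1/642735 ≈ 1.5559e-6)
1/(-44*58*80 + D) = 1/(-44*58*80 + 1/642735) = 1/(-2552*80 + 1/642735) = 1/(-204160 + 1/642735) = 1/(-131220777599/642735) = -642735/131220777599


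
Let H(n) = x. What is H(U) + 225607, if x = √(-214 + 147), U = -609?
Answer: 225607 + I*√67 ≈ 2.2561e+5 + 8.1853*I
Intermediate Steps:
x = I*√67 (x = √(-67) = I*√67 ≈ 8.1853*I)
H(n) = I*√67
H(U) + 225607 = I*√67 + 225607 = 225607 + I*√67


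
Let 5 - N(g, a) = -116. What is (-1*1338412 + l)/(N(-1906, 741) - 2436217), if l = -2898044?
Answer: 176519/101504 ≈ 1.7390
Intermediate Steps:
N(g, a) = 121 (N(g, a) = 5 - 1*(-116) = 5 + 116 = 121)
(-1*1338412 + l)/(N(-1906, 741) - 2436217) = (-1*1338412 - 2898044)/(121 - 2436217) = (-1338412 - 2898044)/(-2436096) = -4236456*(-1/2436096) = 176519/101504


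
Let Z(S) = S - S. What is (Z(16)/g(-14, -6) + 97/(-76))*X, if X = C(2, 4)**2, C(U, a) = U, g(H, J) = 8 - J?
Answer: -97/19 ≈ -5.1053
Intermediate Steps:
Z(S) = 0
X = 4 (X = 2**2 = 4)
(Z(16)/g(-14, -6) + 97/(-76))*X = (0/(8 - 1*(-6)) + 97/(-76))*4 = (0/(8 + 6) + 97*(-1/76))*4 = (0/14 - 97/76)*4 = (0*(1/14) - 97/76)*4 = (0 - 97/76)*4 = -97/76*4 = -97/19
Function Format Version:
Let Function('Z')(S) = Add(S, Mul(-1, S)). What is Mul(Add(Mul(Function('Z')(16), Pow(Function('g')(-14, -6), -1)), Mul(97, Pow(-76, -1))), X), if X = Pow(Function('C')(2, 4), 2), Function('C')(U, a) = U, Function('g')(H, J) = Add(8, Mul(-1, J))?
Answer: Rational(-97, 19) ≈ -5.1053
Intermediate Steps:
Function('Z')(S) = 0
X = 4 (X = Pow(2, 2) = 4)
Mul(Add(Mul(Function('Z')(16), Pow(Function('g')(-14, -6), -1)), Mul(97, Pow(-76, -1))), X) = Mul(Add(Mul(0, Pow(Add(8, Mul(-1, -6)), -1)), Mul(97, Pow(-76, -1))), 4) = Mul(Add(Mul(0, Pow(Add(8, 6), -1)), Mul(97, Rational(-1, 76))), 4) = Mul(Add(Mul(0, Pow(14, -1)), Rational(-97, 76)), 4) = Mul(Add(Mul(0, Rational(1, 14)), Rational(-97, 76)), 4) = Mul(Add(0, Rational(-97, 76)), 4) = Mul(Rational(-97, 76), 4) = Rational(-97, 19)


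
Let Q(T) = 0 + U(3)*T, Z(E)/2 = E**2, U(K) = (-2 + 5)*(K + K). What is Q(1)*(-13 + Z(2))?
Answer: -90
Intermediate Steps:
U(K) = 6*K (U(K) = 3*(2*K) = 6*K)
Z(E) = 2*E**2
Q(T) = 18*T (Q(T) = 0 + (6*3)*T = 0 + 18*T = 18*T)
Q(1)*(-13 + Z(2)) = (18*1)*(-13 + 2*2**2) = 18*(-13 + 2*4) = 18*(-13 + 8) = 18*(-5) = -90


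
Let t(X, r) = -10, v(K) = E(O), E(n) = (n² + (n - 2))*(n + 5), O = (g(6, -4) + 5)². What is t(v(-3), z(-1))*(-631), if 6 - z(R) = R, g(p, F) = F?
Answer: 6310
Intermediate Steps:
z(R) = 6 - R
O = 1 (O = (-4 + 5)² = 1² = 1)
E(n) = (5 + n)*(-2 + n + n²) (E(n) = (n² + (-2 + n))*(5 + n) = (-2 + n + n²)*(5 + n) = (5 + n)*(-2 + n + n²))
v(K) = 0 (v(K) = -10 + 1³ + 3*1 + 6*1² = -10 + 1 + 3 + 6*1 = -10 + 1 + 3 + 6 = 0)
t(v(-3), z(-1))*(-631) = -10*(-631) = 6310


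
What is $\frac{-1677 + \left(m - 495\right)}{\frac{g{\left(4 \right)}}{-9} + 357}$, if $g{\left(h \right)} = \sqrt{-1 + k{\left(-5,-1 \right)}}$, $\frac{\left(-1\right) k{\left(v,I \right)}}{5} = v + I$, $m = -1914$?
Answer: $- \frac{59077431}{5161670} - \frac{18387 \sqrt{29}}{5161670} \approx -11.465$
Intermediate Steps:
$k{\left(v,I \right)} = - 5 I - 5 v$ ($k{\left(v,I \right)} = - 5 \left(v + I\right) = - 5 \left(I + v\right) = - 5 I - 5 v$)
$g{\left(h \right)} = \sqrt{29}$ ($g{\left(h \right)} = \sqrt{-1 - -30} = \sqrt{-1 + \left(5 + 25\right)} = \sqrt{-1 + 30} = \sqrt{29}$)
$\frac{-1677 + \left(m - 495\right)}{\frac{g{\left(4 \right)}}{-9} + 357} = \frac{-1677 - 2409}{\frac{\sqrt{29}}{-9} + 357} = \frac{-1677 - 2409}{- \frac{\sqrt{29}}{9} + 357} = \frac{-1677 - 2409}{357 - \frac{\sqrt{29}}{9}} = - \frac{4086}{357 - \frac{\sqrt{29}}{9}}$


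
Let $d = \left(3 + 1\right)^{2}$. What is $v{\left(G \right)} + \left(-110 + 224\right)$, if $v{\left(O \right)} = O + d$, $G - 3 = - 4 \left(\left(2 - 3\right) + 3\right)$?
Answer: $125$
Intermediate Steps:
$d = 16$ ($d = 4^{2} = 16$)
$G = -5$ ($G = 3 - 4 \left(\left(2 - 3\right) + 3\right) = 3 - 4 \left(-1 + 3\right) = 3 - 8 = -5$)
$v{\left(O \right)} = 16 + O$ ($v{\left(O \right)} = O + 16 = 16 + O$)
$v{\left(G \right)} + \left(-110 + 224\right) = \left(16 - 5\right) + \left(-110 + 224\right) = 11 + 114 = 125$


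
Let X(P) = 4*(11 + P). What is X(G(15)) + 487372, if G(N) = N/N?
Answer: 487420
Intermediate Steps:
G(N) = 1
X(P) = 44 + 4*P
X(G(15)) + 487372 = (44 + 4*1) + 487372 = (44 + 4) + 487372 = 48 + 487372 = 487420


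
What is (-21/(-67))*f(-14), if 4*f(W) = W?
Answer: -147/134 ≈ -1.0970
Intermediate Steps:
f(W) = W/4
(-21/(-67))*f(-14) = (-21/(-67))*((1/4)*(-14)) = -21*(-1/67)*(-7/2) = (21/67)*(-7/2) = -147/134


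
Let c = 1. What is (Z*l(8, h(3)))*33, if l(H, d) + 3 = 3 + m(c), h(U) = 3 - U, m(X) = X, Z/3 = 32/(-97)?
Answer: -3168/97 ≈ -32.660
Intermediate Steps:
Z = -96/97 (Z = 3*(32/(-97)) = 3*(32*(-1/97)) = 3*(-32/97) = -96/97 ≈ -0.98969)
l(H, d) = 1 (l(H, d) = -3 + (3 + 1) = -3 + 4 = 1)
(Z*l(8, h(3)))*33 = -96/97*1*33 = -96/97*33 = -3168/97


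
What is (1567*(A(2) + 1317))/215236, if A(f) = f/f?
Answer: 1032653/107618 ≈ 9.5955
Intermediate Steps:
A(f) = 1
(1567*(A(2) + 1317))/215236 = (1567*(1 + 1317))/215236 = (1567*1318)*(1/215236) = 2065306*(1/215236) = 1032653/107618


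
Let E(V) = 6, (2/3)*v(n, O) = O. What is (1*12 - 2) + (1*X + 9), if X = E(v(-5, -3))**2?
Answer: 55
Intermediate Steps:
v(n, O) = 3*O/2
X = 36 (X = 6**2 = 36)
(1*12 - 2) + (1*X + 9) = (1*12 - 2) + (1*36 + 9) = (12 - 2) + (36 + 9) = 10 + 45 = 55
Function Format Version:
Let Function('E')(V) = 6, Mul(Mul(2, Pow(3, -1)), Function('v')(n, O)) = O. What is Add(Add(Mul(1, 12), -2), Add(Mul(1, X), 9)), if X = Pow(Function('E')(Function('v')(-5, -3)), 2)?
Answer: 55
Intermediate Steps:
Function('v')(n, O) = Mul(Rational(3, 2), O)
X = 36 (X = Pow(6, 2) = 36)
Add(Add(Mul(1, 12), -2), Add(Mul(1, X), 9)) = Add(Add(Mul(1, 12), -2), Add(Mul(1, 36), 9)) = Add(Add(12, -2), Add(36, 9)) = Add(10, 45) = 55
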